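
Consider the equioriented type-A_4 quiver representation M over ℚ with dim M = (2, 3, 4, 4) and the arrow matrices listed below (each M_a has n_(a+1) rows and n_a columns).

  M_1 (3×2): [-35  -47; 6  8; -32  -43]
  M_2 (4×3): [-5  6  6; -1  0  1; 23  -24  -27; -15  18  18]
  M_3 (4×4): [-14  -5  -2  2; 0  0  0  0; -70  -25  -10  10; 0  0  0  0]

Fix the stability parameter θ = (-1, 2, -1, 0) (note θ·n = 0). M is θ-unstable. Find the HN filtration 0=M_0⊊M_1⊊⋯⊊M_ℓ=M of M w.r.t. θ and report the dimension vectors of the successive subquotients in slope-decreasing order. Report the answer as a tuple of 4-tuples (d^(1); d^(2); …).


Barcode: M ≅ I[1,3], I[1,4], I[2,2], I[3,3]^2, I[4,4]^3. HN layers by μ_θ (5 steps, strictly decreasing):
  μ^(1)=2; μ^(2)=1/2; μ^(3)=1/3; μ^(4)=0; μ^(5)=-1

((0, 1, 0, 0); (0, 1, 1, 0); (0, 1, 1, 1); (0, 0, 0, 3); (2, 0, 2, 0))


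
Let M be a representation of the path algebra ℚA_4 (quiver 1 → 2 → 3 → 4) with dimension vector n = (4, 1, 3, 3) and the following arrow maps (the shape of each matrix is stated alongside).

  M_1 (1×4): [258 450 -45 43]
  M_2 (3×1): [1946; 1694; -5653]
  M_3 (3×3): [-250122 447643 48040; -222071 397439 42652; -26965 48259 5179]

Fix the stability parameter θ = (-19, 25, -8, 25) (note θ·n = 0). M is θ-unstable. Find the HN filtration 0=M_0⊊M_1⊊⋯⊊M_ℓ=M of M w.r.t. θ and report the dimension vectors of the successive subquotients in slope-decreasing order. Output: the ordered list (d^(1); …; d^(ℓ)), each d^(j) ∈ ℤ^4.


Via rank(M_{q-1}∘⋯∘M_p): M ≅ I[1,1]^3, I[1,4], I[3,4]^2.
μ_θ-semistable layers: μ^(1)=25; μ^(2)=17/2; μ^(3)=-8; μ^(4)=-19

((0, 0, 0, 3); (0, 1, 1, 0); (0, 0, 2, 0); (4, 0, 0, 0))


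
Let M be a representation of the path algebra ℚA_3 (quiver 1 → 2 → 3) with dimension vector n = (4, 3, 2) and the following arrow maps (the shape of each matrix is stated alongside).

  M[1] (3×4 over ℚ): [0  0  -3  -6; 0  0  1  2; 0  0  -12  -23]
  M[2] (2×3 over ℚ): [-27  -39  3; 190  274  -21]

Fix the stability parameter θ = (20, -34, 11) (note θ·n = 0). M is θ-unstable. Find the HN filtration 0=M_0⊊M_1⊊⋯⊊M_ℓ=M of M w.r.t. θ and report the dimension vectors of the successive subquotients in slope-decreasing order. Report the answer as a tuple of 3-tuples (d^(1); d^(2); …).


Interval decomposition of M: I[1,1]^2, I[1,3]^2, I[2,2].
HN type (ℓ=4): μ^(1)=20; μ^(2)=11; μ^(3)=-7; μ^(4)=-34

((2, 0, 0); (0, 0, 2); (2, 2, 0); (0, 1, 0))


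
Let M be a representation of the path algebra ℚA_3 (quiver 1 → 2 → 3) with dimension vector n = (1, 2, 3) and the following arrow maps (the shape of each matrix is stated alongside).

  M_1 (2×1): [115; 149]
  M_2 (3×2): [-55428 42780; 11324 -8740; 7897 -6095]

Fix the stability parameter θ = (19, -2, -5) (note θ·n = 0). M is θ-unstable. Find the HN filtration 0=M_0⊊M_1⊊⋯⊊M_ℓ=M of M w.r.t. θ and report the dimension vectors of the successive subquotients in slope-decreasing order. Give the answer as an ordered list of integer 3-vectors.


Interval decomposition of M: I[1,2], I[2,3], I[3,3]^2.
HN type (ℓ=3): μ^(1)=17/2; μ^(2)=-7/2; μ^(3)=-5

((1, 1, 0); (0, 1, 1); (0, 0, 2))


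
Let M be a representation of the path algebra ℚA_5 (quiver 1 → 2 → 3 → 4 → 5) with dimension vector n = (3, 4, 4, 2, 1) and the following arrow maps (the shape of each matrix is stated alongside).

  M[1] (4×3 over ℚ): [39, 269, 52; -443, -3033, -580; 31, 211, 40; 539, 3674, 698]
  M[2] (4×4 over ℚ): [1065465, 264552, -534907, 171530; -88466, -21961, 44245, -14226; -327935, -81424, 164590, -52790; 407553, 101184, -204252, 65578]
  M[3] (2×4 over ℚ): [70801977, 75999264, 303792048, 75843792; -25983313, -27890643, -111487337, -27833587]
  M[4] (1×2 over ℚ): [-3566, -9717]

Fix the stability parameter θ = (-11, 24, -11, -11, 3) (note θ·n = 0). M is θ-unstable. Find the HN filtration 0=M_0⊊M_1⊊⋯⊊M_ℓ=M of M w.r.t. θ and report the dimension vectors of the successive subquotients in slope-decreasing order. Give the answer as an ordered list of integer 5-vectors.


Via rank(M_{q-1}∘⋯∘M_p): M ≅ I[1,1], I[1,2], I[1,3], I[2,4], I[2,5], I[3,3].
μ_θ-semistable layers: μ^(1)=24; μ^(2)=13/2; μ^(3)=3; μ^(4)=2/3; μ^(5)=-11

((0, 1, 0, 0, 0); (0, 1, 1, 0, 0); (0, 0, 0, 0, 1); (0, 2, 2, 2, 0); (3, 0, 1, 0, 0))


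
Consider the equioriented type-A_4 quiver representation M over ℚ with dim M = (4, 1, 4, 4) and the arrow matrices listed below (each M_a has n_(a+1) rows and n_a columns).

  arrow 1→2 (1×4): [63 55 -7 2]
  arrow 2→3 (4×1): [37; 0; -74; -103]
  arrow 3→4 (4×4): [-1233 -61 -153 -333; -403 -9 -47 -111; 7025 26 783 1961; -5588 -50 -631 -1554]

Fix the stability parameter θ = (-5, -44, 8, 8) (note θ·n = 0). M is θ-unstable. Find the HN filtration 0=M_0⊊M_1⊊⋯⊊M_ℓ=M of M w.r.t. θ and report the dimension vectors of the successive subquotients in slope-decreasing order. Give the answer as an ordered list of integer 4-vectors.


Via rank(M_{q-1}∘⋯∘M_p): M ≅ I[1,1]^3, I[1,3], I[3,4]^3, I[4,4].
μ_θ-semistable layers: μ^(1)=8; μ^(2)=-5; μ^(3)=-49/2

((0, 0, 4, 4); (3, 0, 0, 0); (1, 1, 0, 0))


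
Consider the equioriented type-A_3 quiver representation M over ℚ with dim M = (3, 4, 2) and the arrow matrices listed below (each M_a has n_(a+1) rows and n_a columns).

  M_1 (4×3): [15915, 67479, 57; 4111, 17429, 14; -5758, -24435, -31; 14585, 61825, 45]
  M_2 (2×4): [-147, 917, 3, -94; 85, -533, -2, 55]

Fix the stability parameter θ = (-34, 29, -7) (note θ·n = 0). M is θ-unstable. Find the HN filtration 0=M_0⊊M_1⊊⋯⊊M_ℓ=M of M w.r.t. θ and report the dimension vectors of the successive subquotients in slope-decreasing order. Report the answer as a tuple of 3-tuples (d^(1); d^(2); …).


Interval decomposition of M: I[1,2], I[1,3]^2, I[2,2].
HN type (ℓ=3): μ^(1)=29; μ^(2)=11; μ^(3)=-34

((0, 2, 0); (0, 2, 2); (3, 0, 0))


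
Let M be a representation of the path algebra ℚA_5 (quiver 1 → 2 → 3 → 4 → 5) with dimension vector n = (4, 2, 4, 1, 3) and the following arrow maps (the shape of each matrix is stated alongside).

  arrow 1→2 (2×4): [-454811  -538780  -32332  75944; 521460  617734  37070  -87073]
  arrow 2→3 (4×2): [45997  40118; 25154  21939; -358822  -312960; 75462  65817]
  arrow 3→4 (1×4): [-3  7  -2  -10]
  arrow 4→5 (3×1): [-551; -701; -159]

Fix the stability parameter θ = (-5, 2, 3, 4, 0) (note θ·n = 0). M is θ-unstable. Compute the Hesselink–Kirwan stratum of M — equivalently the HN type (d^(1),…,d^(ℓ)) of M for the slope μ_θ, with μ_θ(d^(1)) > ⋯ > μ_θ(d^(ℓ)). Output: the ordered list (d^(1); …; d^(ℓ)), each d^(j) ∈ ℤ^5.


Interval decomposition of M: I[1,1]^2, I[1,3], I[1,5], I[3,3]^2, I[5,5]^2.
HN type (ℓ=5): μ^(1)=3; μ^(2)=7/3; μ^(3)=2; μ^(4)=0; μ^(5)=-5

((0, 0, 3, 0, 0); (0, 0, 1, 1, 1); (0, 2, 0, 0, 0); (0, 0, 0, 0, 2); (4, 0, 0, 0, 0))


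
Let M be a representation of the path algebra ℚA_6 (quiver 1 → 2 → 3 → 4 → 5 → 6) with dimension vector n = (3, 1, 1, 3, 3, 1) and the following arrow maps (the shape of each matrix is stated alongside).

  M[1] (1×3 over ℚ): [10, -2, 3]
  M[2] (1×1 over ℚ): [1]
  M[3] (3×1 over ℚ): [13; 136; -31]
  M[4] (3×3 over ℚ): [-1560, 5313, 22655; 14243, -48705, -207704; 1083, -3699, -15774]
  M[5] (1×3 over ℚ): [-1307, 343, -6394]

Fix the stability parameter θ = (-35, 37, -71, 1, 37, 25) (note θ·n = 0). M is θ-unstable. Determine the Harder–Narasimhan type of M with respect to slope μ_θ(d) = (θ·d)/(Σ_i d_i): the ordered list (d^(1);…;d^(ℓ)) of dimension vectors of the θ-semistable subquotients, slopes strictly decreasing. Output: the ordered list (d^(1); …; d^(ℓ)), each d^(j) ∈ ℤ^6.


Barcode: M ≅ I[1,1]^2, I[1,6], I[4,4], I[4,5], I[5,5]. HN layers by μ_θ (5 steps, strictly decreasing):
  μ^(1)=37; μ^(2)=31; μ^(3)=1; μ^(4)=-17; μ^(5)=-35

((0, 0, 0, 0, 2, 0); (0, 0, 0, 0, 1, 1); (0, 0, 0, 3, 0, 0); (0, 1, 1, 0, 0, 0); (3, 0, 0, 0, 0, 0))


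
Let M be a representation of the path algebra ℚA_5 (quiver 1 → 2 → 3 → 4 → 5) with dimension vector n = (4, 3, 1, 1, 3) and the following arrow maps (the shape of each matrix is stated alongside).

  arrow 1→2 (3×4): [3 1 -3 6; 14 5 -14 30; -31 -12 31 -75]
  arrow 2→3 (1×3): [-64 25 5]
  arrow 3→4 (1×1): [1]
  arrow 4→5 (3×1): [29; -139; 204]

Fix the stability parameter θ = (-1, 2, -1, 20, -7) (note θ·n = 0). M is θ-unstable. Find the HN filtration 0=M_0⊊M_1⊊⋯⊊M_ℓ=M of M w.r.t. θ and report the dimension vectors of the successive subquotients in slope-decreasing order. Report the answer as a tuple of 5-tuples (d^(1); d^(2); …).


Via rank(M_{q-1}∘⋯∘M_p): M ≅ I[1,1], I[1,2]^2, I[1,5], I[5,5]^2.
μ_θ-semistable layers: μ^(1)=13/2; μ^(2)=2; μ^(3)=1/2; μ^(4)=-1; μ^(5)=-7

((0, 0, 0, 1, 1); (0, 2, 0, 0, 0); (0, 1, 1, 0, 0); (4, 0, 0, 0, 0); (0, 0, 0, 0, 2))


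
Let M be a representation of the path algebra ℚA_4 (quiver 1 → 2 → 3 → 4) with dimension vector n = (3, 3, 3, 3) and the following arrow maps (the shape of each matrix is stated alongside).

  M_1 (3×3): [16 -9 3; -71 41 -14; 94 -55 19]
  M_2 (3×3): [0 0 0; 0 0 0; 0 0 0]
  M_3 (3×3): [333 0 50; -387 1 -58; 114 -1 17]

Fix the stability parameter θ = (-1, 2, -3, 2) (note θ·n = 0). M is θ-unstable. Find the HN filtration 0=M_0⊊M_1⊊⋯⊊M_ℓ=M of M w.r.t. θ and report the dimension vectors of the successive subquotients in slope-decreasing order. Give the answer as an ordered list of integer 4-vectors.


Interval decomposition of M: I[1,1], I[1,2]^2, I[2,2], I[3,4]^3.
HN type (ℓ=3): μ^(1)=2; μ^(2)=-1; μ^(3)=-3

((0, 3, 0, 3); (3, 0, 0, 0); (0, 0, 3, 0))


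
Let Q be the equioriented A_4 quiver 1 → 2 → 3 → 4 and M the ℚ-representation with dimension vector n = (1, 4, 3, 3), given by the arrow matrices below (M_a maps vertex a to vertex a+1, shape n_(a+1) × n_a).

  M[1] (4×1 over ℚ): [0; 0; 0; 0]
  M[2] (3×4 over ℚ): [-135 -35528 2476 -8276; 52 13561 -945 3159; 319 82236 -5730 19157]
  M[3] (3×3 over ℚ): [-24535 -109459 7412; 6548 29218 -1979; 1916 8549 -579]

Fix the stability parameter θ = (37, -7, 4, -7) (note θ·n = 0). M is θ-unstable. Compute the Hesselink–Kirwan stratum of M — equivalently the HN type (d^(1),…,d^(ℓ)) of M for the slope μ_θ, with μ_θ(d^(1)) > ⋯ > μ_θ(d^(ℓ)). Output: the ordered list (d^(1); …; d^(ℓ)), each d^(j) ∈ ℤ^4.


Interval decomposition of M: I[1,1], I[2,2], I[2,4]^3.
HN type (ℓ=3): μ^(1)=37; μ^(2)=-3/2; μ^(3)=-7

((1, 0, 0, 0); (0, 0, 3, 3); (0, 4, 0, 0))


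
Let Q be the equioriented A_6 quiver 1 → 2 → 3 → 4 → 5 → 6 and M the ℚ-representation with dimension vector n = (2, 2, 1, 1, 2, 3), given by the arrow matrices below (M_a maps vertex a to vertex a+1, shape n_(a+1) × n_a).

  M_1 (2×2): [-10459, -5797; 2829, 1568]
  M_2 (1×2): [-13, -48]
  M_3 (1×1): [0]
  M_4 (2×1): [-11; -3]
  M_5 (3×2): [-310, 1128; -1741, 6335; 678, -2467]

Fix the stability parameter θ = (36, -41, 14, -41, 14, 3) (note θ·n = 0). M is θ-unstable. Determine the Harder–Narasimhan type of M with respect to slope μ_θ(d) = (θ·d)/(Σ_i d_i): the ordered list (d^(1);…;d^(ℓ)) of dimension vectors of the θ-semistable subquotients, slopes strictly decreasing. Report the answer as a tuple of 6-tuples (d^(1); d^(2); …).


Via rank(M_{q-1}∘⋯∘M_p): M ≅ I[1,2], I[1,3], I[4,6], I[5,6], I[6,6].
μ_θ-semistable layers: μ^(1)=14; μ^(2)=17/2; μ^(3)=3; μ^(4)=-5/2; μ^(5)=-41

((0, 0, 1, 0, 0, 0); (0, 0, 0, 0, 2, 2); (0, 0, 0, 0, 0, 1); (2, 2, 0, 0, 0, 0); (0, 0, 0, 1, 0, 0))


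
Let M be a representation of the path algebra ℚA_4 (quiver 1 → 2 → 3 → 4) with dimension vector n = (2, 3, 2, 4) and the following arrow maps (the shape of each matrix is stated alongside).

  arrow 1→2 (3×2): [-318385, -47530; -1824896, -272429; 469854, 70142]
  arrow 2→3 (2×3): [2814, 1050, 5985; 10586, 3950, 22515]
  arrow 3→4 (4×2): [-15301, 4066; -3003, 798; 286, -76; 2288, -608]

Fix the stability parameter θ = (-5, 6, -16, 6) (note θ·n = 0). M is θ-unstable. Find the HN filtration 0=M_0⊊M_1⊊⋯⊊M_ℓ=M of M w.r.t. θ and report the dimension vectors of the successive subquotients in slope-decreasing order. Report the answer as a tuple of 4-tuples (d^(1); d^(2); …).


Barcode: M ≅ I[1,2]^2, I[2,4], I[3,3], I[4,4]^3. HN layers by μ_θ (3 steps, strictly decreasing):
  μ^(1)=6; μ^(2)=-5; μ^(3)=-16

((0, 2, 0, 4); (2, 1, 1, 0); (0, 0, 1, 0))


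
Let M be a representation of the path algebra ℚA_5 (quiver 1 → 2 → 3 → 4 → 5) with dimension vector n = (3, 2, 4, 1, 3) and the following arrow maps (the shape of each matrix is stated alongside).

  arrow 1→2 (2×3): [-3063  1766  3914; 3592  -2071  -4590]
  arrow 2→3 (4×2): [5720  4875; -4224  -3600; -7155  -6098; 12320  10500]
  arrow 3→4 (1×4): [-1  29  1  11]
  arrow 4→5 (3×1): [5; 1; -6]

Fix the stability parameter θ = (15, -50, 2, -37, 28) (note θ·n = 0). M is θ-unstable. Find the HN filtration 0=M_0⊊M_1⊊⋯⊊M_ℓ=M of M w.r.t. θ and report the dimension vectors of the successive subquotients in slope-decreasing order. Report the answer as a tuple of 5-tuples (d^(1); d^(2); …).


Via rank(M_{q-1}∘⋯∘M_p): M ≅ I[1,1], I[1,3], I[1,5], I[3,3]^2, I[5,5]^2.
μ_θ-semistable layers: μ^(1)=28; μ^(2)=15; μ^(3)=2; μ^(4)=-35/2

((0, 0, 0, 0, 3); (1, 0, 0, 0, 0); (0, 0, 3, 0, 0); (2, 2, 1, 1, 0))


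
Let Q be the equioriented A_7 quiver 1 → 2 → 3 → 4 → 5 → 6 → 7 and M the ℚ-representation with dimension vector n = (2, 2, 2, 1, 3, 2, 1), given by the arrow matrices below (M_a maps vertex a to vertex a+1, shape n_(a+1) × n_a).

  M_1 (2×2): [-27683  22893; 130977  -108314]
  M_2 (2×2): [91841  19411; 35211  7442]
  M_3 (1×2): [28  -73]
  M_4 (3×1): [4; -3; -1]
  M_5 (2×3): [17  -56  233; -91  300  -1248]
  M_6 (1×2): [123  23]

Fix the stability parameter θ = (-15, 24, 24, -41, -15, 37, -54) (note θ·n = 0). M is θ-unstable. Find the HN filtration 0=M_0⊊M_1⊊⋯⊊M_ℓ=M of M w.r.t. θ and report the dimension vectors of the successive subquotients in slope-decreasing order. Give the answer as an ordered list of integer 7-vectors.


Via rank(M_{q-1}∘⋯∘M_p): M ≅ I[1,3], I[1,7], I[5,5], I[5,6].
μ_θ-semistable layers: μ^(1)=37; μ^(2)=24; μ^(3)=-25/6; μ^(4)=-15

((0, 0, 0, 0, 0, 1, 0); (0, 1, 1, 0, 0, 0, 0); (0, 1, 1, 1, 1, 1, 1); (2, 0, 0, 0, 2, 0, 0))


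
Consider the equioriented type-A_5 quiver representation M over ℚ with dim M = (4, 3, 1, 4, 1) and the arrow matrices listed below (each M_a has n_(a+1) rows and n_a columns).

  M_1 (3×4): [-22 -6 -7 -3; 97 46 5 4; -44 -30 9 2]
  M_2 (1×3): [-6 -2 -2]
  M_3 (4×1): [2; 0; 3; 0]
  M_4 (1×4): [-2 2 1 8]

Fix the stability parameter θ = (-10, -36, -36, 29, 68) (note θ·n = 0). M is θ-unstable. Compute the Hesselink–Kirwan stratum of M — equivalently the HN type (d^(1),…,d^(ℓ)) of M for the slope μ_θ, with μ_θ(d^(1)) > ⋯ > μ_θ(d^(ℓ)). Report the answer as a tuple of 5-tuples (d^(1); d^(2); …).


Barcode: M ≅ I[1,1], I[1,2]^2, I[1,5], I[4,4]^3. HN layers by μ_θ (5 steps, strictly decreasing):
  μ^(1)=68; μ^(2)=29; μ^(3)=-10; μ^(4)=-23; μ^(5)=-82/3

((0, 0, 0, 0, 1); (0, 0, 0, 4, 0); (1, 0, 0, 0, 0); (2, 2, 0, 0, 0); (1, 1, 1, 0, 0))


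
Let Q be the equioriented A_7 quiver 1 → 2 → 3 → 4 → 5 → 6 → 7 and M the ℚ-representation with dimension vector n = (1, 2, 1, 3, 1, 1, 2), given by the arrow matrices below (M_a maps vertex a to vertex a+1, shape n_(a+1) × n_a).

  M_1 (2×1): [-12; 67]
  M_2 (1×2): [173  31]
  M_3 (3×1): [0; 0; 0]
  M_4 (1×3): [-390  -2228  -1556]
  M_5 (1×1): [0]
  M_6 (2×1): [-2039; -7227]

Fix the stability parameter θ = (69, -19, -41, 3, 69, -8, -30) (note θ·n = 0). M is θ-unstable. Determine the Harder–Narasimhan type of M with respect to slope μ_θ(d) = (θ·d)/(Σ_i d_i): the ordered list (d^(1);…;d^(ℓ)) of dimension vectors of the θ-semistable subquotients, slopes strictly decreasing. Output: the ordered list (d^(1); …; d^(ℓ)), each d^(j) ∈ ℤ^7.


Barcode: M ≅ I[1,3], I[2,2], I[4,4]^2, I[4,5], I[6,7], I[7,7]. HN layers by μ_θ (4 steps, strictly decreasing):
  μ^(1)=69; μ^(2)=3; μ^(3)=-19; μ^(4)=-30

((0, 0, 0, 0, 1, 0, 0); (1, 1, 1, 3, 0, 0, 0); (0, 1, 0, 0, 0, 1, 1); (0, 0, 0, 0, 0, 0, 1))


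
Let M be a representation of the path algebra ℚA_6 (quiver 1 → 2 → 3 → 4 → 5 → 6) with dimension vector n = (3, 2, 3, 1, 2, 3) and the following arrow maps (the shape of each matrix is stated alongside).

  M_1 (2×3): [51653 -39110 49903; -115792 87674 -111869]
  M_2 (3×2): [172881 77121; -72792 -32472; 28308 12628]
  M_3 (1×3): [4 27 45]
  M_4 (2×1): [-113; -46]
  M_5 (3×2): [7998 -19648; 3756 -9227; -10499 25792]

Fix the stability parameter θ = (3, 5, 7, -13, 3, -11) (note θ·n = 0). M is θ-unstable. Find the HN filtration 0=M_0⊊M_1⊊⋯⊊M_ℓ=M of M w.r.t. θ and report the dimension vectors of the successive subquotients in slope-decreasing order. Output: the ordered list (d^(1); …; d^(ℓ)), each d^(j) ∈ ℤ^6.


Via rank(M_{q-1}∘⋯∘M_p): M ≅ I[1,1], I[1,2], I[1,3], I[3,3], I[3,6], I[5,6], I[6,6].
μ_θ-semistable layers: μ^(1)=7; μ^(2)=5; μ^(3)=3; μ^(4)=-7/2; μ^(5)=-4; μ^(6)=-11

((0, 0, 2, 0, 0, 0); (0, 2, 0, 0, 0, 0); (3, 0, 0, 0, 0, 0); (0, 0, 1, 1, 1, 1); (0, 0, 0, 0, 1, 1); (0, 0, 0, 0, 0, 1))


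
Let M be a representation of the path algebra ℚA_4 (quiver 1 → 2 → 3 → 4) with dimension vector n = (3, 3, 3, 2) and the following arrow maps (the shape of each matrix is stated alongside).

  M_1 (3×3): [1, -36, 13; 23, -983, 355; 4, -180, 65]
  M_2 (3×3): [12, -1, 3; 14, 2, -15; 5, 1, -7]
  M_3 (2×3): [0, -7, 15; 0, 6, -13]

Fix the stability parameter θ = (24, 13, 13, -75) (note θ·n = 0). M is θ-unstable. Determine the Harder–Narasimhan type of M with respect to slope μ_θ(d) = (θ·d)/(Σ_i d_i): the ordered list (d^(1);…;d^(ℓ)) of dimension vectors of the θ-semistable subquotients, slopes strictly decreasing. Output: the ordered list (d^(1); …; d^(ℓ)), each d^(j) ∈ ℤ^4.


Interval decomposition of M: I[1,3], I[1,4]^2.
HN type (ℓ=2): μ^(1)=50/3; μ^(2)=-25/4

((1, 1, 1, 0); (2, 2, 2, 2))


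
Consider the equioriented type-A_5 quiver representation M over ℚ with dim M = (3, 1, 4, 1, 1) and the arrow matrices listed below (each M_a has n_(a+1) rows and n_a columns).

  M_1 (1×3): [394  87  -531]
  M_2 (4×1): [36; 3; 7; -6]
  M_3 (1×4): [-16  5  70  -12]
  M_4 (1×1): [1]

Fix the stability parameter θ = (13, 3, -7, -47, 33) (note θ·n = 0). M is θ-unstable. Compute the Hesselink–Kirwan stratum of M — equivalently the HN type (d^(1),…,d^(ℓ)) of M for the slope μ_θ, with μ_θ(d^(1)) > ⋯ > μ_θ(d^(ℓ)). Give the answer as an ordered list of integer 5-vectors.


Interval decomposition of M: I[1,1]^2, I[1,5], I[3,3]^3.
HN type (ℓ=4): μ^(1)=33; μ^(2)=13; μ^(3)=-7; μ^(4)=-19/2

((0, 0, 0, 0, 1); (2, 0, 0, 0, 0); (0, 0, 3, 0, 0); (1, 1, 1, 1, 0))


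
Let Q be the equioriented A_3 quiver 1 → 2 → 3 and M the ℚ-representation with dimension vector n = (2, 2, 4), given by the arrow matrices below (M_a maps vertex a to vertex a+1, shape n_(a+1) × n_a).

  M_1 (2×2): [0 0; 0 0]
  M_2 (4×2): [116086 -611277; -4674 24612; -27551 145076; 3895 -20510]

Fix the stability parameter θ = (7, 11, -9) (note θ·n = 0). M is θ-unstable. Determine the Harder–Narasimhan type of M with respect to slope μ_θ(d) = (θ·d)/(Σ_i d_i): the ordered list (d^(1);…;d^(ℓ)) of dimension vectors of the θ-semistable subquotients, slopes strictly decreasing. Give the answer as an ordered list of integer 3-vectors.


Via rank(M_{q-1}∘⋯∘M_p): M ≅ I[1,1]^2, I[2,3]^2, I[3,3]^2.
μ_θ-semistable layers: μ^(1)=7; μ^(2)=1; μ^(3)=-9

((2, 0, 0); (0, 2, 2); (0, 0, 2))


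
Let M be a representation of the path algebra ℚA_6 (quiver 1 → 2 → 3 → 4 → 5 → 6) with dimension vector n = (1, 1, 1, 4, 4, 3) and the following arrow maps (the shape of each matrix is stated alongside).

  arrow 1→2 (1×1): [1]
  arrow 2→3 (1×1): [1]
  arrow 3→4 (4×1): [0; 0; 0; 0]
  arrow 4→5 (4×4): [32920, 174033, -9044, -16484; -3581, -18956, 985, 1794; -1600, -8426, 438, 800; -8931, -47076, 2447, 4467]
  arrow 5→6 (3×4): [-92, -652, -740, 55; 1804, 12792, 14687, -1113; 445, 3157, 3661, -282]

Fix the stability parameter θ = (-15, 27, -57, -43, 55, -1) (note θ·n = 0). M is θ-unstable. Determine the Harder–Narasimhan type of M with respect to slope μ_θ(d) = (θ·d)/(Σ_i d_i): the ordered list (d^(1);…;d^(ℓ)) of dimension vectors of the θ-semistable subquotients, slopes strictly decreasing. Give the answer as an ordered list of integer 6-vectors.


Via rank(M_{q-1}∘⋯∘M_p): M ≅ I[1,3], I[4,5], I[4,6]^3.
μ_θ-semistable layers: μ^(1)=55; μ^(2)=27; μ^(3)=-15; μ^(4)=-43

((0, 0, 0, 0, 1, 0); (0, 0, 0, 0, 3, 3); (1, 1, 1, 0, 0, 0); (0, 0, 0, 4, 0, 0))


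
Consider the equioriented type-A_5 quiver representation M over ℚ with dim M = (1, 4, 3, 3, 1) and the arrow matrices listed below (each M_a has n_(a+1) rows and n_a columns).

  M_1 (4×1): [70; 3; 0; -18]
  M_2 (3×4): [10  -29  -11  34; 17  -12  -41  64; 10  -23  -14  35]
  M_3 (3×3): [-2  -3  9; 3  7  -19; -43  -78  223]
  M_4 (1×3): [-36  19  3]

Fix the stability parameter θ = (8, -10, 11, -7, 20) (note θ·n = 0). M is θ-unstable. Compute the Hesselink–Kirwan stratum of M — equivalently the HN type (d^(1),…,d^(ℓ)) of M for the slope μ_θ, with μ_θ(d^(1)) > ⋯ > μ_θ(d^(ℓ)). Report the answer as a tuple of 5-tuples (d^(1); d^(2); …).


Interval decomposition of M: I[1,5], I[2,2], I[2,4]^2.
HN type (ℓ=4): μ^(1)=20; μ^(2)=2; μ^(3)=-1; μ^(4)=-10

((0, 0, 0, 0, 1); (0, 0, 3, 3, 0); (1, 1, 0, 0, 0); (0, 3, 0, 0, 0))


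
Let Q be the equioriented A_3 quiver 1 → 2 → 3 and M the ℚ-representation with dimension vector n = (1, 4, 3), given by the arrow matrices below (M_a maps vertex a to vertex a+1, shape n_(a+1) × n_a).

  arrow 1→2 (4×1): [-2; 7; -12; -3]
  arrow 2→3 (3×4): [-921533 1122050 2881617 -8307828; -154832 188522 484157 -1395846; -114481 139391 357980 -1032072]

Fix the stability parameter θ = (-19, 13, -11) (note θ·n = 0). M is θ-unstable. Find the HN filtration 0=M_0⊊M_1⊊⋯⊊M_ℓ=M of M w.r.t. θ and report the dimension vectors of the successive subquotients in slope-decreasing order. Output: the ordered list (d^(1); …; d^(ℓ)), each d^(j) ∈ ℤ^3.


Via rank(M_{q-1}∘⋯∘M_p): M ≅ I[1,3], I[2,2], I[2,3]^2.
μ_θ-semistable layers: μ^(1)=13; μ^(2)=1; μ^(3)=-19

((0, 1, 0); (0, 3, 3); (1, 0, 0))


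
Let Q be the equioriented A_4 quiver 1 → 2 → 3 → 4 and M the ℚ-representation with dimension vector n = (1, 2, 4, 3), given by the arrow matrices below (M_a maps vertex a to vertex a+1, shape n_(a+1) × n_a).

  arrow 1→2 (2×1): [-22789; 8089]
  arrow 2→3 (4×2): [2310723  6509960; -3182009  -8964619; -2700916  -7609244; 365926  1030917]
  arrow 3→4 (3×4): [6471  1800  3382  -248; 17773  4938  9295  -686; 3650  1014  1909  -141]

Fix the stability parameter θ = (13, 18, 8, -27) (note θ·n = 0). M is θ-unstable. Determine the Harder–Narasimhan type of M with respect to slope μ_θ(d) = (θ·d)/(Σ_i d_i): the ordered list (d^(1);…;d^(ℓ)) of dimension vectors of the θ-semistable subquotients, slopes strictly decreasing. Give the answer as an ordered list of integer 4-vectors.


Interval decomposition of M: I[1,4], I[2,4], I[3,3], I[3,4].
HN type (ℓ=4): μ^(1)=8; μ^(2)=3; μ^(3)=-1/3; μ^(4)=-19/2

((0, 0, 1, 0); (1, 1, 1, 1); (0, 1, 1, 1); (0, 0, 1, 1))


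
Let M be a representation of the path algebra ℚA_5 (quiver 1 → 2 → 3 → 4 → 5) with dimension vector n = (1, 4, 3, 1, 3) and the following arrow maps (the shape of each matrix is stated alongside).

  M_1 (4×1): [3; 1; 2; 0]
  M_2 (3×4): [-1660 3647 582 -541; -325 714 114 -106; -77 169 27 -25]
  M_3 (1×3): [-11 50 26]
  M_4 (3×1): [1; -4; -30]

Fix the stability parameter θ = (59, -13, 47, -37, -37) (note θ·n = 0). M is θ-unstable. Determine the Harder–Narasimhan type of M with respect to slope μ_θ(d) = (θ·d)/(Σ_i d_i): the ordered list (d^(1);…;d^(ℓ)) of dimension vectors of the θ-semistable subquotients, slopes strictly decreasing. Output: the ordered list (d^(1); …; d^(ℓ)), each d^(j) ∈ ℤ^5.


Barcode: M ≅ I[1,5], I[2,2], I[2,3]^2, I[5,5]^2. HN layers by μ_θ (4 steps, strictly decreasing):
  μ^(1)=47; μ^(2)=19/5; μ^(3)=-13; μ^(4)=-37

((0, 0, 2, 0, 0); (1, 1, 1, 1, 1); (0, 3, 0, 0, 0); (0, 0, 0, 0, 2))


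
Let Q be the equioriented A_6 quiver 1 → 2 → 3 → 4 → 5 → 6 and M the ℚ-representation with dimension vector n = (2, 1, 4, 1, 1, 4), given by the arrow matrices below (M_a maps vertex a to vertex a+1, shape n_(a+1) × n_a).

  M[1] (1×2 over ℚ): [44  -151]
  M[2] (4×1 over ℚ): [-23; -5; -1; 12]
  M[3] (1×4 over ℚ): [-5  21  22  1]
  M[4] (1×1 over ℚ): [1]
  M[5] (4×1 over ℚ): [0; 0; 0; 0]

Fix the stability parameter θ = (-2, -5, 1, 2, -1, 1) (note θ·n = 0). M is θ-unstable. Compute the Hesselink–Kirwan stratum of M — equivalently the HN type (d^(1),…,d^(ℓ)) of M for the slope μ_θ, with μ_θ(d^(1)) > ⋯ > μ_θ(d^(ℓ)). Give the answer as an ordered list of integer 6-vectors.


Via rank(M_{q-1}∘⋯∘M_p): M ≅ I[1,1], I[1,3], I[3,3]^2, I[3,5], I[6,6]^4.
μ_θ-semistable layers: μ^(1)=1; μ^(2)=2/3; μ^(3)=-2; μ^(4)=-7/2

((0, 0, 3, 0, 0, 4); (0, 0, 1, 1, 1, 0); (1, 0, 0, 0, 0, 0); (1, 1, 0, 0, 0, 0))


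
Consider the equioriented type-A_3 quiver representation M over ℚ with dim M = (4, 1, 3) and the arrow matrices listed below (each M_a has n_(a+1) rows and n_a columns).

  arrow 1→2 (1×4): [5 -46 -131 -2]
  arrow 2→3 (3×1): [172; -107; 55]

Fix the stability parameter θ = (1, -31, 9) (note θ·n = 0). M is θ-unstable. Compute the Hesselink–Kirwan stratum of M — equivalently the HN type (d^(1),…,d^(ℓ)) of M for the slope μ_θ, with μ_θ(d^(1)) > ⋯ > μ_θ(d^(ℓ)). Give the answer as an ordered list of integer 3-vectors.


Via rank(M_{q-1}∘⋯∘M_p): M ≅ I[1,1]^3, I[1,3], I[3,3]^2.
μ_θ-semistable layers: μ^(1)=9; μ^(2)=1; μ^(3)=-15

((0, 0, 3); (3, 0, 0); (1, 1, 0))


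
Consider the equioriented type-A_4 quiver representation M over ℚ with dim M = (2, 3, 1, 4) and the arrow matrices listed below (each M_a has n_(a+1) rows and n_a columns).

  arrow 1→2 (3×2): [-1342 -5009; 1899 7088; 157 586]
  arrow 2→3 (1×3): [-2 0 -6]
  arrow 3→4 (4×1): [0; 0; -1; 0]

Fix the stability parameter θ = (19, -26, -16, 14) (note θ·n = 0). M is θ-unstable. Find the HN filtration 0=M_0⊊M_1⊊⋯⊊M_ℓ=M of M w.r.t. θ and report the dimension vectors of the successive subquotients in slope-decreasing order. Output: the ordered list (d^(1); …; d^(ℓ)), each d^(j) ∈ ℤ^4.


Interval decomposition of M: I[1,2], I[1,4], I[2,2], I[4,4]^3.
HN type (ℓ=4): μ^(1)=14; μ^(2)=-7/2; μ^(3)=-23/3; μ^(4)=-26

((0, 0, 0, 4); (1, 1, 0, 0); (1, 1, 1, 0); (0, 1, 0, 0))


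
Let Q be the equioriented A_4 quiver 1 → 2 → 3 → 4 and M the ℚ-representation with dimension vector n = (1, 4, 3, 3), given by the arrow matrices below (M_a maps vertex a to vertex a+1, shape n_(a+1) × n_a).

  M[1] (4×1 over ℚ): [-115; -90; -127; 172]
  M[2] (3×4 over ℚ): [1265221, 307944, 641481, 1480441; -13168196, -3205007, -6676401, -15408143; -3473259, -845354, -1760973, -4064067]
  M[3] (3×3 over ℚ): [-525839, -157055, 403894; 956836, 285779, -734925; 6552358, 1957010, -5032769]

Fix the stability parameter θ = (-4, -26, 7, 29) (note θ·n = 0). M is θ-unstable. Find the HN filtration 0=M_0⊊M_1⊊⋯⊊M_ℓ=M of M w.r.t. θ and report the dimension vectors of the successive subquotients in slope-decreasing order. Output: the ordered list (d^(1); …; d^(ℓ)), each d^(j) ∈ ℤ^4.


Interval decomposition of M: I[1,4], I[2,2], I[2,4]^2.
HN type (ℓ=4): μ^(1)=29; μ^(2)=7; μ^(3)=-15; μ^(4)=-26

((0, 0, 0, 3); (0, 0, 3, 0); (1, 1, 0, 0); (0, 3, 0, 0))


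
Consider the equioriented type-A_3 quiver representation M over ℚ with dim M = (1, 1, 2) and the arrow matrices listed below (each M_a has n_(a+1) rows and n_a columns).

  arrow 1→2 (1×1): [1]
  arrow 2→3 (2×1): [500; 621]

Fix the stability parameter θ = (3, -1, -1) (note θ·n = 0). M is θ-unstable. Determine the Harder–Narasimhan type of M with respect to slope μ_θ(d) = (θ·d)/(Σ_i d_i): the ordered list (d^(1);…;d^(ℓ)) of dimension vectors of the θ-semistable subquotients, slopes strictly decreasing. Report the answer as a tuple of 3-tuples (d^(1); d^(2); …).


Via rank(M_{q-1}∘⋯∘M_p): M ≅ I[1,3], I[3,3].
μ_θ-semistable layers: μ^(1)=1/3; μ^(2)=-1

((1, 1, 1); (0, 0, 1))


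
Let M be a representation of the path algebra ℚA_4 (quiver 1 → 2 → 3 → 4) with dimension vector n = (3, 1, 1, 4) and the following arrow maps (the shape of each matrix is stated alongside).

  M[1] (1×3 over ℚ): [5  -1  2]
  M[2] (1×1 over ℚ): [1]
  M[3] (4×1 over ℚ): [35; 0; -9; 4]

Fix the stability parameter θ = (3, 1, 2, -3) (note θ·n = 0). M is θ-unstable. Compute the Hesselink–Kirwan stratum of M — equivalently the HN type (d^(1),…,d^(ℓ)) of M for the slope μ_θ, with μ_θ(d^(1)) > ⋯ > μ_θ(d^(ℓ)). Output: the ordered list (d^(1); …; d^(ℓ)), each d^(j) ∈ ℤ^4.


Barcode: M ≅ I[1,1]^2, I[1,4], I[4,4]^3. HN layers by μ_θ (3 steps, strictly decreasing):
  μ^(1)=3; μ^(2)=3/4; μ^(3)=-3

((2, 0, 0, 0); (1, 1, 1, 1); (0, 0, 0, 3))


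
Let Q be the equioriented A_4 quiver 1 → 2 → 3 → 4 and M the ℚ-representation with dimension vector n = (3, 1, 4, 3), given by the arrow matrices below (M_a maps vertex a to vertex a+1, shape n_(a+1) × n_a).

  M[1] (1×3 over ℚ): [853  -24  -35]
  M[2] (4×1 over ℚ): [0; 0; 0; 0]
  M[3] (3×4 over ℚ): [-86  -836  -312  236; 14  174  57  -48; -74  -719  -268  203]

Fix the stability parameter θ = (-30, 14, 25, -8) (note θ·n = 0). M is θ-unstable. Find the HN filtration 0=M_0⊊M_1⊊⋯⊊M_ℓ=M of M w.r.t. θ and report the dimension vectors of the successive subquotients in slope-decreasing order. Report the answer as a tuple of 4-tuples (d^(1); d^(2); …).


Barcode: M ≅ I[1,1]^2, I[1,2], I[3,3], I[3,4]^3. HN layers by μ_θ (4 steps, strictly decreasing):
  μ^(1)=25; μ^(2)=14; μ^(3)=17/2; μ^(4)=-30

((0, 0, 1, 0); (0, 1, 0, 0); (0, 0, 3, 3); (3, 0, 0, 0))


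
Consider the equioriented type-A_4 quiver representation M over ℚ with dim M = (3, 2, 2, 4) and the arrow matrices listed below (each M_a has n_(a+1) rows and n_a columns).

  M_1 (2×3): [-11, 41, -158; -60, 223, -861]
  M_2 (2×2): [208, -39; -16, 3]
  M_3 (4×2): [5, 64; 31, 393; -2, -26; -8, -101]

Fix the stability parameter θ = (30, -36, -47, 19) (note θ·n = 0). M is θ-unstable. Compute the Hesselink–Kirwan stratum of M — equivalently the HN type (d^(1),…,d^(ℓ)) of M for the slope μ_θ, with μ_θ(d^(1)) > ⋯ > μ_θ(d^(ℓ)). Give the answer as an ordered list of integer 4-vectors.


Via rank(M_{q-1}∘⋯∘M_p): M ≅ I[1,1], I[1,2], I[1,4], I[3,4], I[4,4]^2.
μ_θ-semistable layers: μ^(1)=30; μ^(2)=19; μ^(3)=-3; μ^(4)=-53/3; μ^(5)=-47

((1, 0, 0, 0); (0, 0, 0, 4); (1, 1, 0, 0); (1, 1, 1, 0); (0, 0, 1, 0))


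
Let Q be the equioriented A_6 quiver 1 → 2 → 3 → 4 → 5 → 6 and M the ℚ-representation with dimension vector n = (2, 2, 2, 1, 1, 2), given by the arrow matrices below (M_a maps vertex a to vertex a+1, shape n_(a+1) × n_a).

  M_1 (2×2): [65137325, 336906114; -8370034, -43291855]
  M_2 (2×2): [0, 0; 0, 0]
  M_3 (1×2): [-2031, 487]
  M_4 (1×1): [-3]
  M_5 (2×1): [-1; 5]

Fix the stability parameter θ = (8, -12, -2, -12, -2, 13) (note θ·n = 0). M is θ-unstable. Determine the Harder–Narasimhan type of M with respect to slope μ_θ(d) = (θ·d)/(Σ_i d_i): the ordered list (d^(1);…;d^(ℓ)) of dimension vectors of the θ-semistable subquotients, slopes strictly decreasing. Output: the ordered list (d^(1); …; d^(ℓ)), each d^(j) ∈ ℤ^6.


Barcode: M ≅ I[1,2]^2, I[3,3], I[3,6], I[6,6]. HN layers by μ_θ (3 steps, strictly decreasing):
  μ^(1)=13; μ^(2)=-2; μ^(3)=-7

((0, 0, 0, 0, 0, 2); (2, 2, 1, 0, 1, 0); (0, 0, 1, 1, 0, 0))


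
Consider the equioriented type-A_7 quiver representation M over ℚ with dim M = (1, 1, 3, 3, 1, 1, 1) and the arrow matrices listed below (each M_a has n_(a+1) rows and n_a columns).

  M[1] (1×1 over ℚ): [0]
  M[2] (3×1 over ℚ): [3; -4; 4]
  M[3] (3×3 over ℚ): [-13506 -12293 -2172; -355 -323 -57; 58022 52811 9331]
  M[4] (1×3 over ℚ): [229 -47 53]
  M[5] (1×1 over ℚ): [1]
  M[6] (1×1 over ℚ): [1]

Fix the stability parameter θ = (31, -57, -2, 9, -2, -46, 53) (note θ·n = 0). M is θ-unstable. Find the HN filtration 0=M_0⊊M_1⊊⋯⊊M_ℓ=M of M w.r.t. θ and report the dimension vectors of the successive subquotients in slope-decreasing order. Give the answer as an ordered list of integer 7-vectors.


Barcode: M ≅ I[1,1], I[2,7], I[3,4]^2. HN layers by μ_θ (6 steps, strictly decreasing):
  μ^(1)=53; μ^(2)=31; μ^(3)=9; μ^(4)=-2; μ^(5)=-41/4; μ^(6)=-57

((0, 0, 0, 0, 0, 0, 1); (1, 0, 0, 0, 0, 0, 0); (0, 0, 0, 2, 0, 0, 0); (0, 0, 2, 0, 0, 0, 0); (0, 0, 1, 1, 1, 1, 0); (0, 1, 0, 0, 0, 0, 0))


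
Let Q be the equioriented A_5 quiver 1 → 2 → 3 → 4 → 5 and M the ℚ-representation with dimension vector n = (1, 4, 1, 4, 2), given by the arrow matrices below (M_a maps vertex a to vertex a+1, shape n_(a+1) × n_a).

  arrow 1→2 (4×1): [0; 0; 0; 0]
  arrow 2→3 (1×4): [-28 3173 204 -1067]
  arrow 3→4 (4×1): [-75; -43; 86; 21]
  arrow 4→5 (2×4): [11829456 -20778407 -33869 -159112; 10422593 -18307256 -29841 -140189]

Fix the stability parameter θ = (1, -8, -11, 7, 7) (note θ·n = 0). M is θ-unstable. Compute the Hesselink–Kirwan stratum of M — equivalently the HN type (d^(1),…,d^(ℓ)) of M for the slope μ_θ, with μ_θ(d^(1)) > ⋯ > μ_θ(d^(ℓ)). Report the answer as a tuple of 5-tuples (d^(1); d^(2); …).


Barcode: M ≅ I[1,1], I[2,2]^3, I[2,5], I[4,4]^2, I[4,5]. HN layers by μ_θ (4 steps, strictly decreasing):
  μ^(1)=7; μ^(2)=1; μ^(3)=-8; μ^(4)=-19/2

((0, 0, 0, 4, 2); (1, 0, 0, 0, 0); (0, 3, 0, 0, 0); (0, 1, 1, 0, 0))


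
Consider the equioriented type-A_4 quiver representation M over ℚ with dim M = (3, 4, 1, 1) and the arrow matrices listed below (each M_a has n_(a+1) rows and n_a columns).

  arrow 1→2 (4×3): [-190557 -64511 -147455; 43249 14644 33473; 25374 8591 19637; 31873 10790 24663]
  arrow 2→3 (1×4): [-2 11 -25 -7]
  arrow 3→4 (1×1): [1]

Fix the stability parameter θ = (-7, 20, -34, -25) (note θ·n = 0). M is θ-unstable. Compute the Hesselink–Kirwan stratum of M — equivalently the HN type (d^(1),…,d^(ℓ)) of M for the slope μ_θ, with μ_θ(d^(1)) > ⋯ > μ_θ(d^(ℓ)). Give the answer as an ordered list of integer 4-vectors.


Via rank(M_{q-1}∘⋯∘M_p): M ≅ I[1,2]^2, I[1,4], I[2,2].
μ_θ-semistable layers: μ^(1)=20; μ^(2)=-7; μ^(3)=-23/2

((0, 3, 0, 0); (2, 0, 0, 0); (1, 1, 1, 1))


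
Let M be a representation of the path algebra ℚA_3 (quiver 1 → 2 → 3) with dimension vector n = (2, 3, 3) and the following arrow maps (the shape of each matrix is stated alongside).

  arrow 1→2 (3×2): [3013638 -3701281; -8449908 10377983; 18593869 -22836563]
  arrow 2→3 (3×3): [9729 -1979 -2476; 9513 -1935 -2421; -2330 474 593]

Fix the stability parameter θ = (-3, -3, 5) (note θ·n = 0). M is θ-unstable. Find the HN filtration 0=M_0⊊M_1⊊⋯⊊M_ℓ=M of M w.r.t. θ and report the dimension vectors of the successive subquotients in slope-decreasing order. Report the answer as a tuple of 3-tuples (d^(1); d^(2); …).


Via rank(M_{q-1}∘⋯∘M_p): M ≅ I[1,2], I[1,3], I[2,3], I[3,3].
μ_θ-semistable layers: μ^(1)=5; μ^(2)=-3

((0, 0, 3); (2, 3, 0))


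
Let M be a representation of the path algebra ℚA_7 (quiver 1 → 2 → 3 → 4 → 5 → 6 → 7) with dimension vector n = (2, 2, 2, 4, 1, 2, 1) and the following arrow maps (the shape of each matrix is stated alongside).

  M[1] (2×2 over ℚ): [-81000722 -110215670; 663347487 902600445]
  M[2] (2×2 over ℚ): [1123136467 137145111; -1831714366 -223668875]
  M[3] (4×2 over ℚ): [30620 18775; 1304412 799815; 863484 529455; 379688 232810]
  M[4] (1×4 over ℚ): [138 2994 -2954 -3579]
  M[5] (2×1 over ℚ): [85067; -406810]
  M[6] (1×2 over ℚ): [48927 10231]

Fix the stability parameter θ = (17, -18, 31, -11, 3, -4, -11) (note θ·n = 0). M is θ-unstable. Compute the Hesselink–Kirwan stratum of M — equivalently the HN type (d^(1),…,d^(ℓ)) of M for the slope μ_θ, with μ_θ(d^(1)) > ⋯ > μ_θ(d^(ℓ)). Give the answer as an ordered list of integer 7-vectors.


Via rank(M_{q-1}∘⋯∘M_p): M ≅ I[1,1], I[1,4], I[2,3], I[4,4]^2, I[4,7], I[6,6].
μ_θ-semistable layers: μ^(1)=31; μ^(2)=17; μ^(3)=10; μ^(4)=-1/2; μ^(5)=-4; μ^(6)=-11; μ^(7)=-18

((0, 0, 1, 0, 0, 0, 0); (1, 0, 0, 0, 0, 0, 0); (0, 0, 1, 1, 0, 0, 0); (1, 1, 0, 0, 0, 0, 0); (0, 0, 0, 0, 1, 2, 1); (0, 0, 0, 3, 0, 0, 0); (0, 1, 0, 0, 0, 0, 0))


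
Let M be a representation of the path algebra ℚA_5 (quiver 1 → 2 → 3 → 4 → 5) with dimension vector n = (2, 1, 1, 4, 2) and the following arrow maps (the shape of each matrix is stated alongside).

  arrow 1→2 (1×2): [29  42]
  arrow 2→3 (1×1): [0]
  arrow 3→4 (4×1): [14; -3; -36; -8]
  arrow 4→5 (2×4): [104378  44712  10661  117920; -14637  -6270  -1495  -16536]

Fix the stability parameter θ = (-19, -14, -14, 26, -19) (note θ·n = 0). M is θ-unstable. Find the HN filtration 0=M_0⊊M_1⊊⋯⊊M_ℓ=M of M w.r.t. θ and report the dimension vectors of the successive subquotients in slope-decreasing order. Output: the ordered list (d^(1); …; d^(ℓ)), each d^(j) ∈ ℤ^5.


Interval decomposition of M: I[1,1], I[1,2], I[3,4], I[4,4], I[4,5]^2.
HN type (ℓ=4): μ^(1)=26; μ^(2)=7/2; μ^(3)=-14; μ^(4)=-19

((0, 0, 0, 2, 0); (0, 0, 0, 2, 2); (0, 1, 1, 0, 0); (2, 0, 0, 0, 0))


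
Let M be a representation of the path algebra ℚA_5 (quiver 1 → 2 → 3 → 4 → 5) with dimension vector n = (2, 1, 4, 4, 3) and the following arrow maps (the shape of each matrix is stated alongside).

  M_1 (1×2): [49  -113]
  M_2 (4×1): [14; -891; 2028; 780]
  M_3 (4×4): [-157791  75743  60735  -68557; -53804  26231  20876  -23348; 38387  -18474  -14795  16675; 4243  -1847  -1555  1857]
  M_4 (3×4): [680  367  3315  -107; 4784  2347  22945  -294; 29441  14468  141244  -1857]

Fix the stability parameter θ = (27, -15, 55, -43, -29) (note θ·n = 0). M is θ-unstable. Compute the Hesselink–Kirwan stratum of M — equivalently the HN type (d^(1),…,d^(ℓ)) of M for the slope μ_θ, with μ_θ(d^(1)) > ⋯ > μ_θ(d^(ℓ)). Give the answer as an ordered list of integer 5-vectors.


Interval decomposition of M: I[1,1], I[1,5], I[3,3], I[3,4], I[3,5], I[4,5].
HN type (ℓ=7): μ^(1)=55; μ^(2)=27; μ^(3)=6; μ^(4)=-1; μ^(5)=-17/3; μ^(6)=-29; μ^(7)=-43

((0, 0, 1, 0, 0); (1, 0, 0, 0, 0); (0, 0, 1, 1, 0); (1, 1, 1, 1, 1); (0, 0, 1, 1, 1); (0, 0, 0, 0, 1); (0, 0, 0, 1, 0))


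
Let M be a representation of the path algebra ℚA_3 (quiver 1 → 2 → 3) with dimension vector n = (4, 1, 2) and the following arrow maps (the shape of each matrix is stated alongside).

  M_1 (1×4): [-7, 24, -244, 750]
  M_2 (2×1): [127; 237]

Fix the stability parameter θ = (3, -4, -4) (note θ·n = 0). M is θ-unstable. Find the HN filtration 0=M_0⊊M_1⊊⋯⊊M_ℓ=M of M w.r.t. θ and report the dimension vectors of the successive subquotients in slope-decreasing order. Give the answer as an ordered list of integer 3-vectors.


Interval decomposition of M: I[1,1]^3, I[1,3], I[3,3].
HN type (ℓ=3): μ^(1)=3; μ^(2)=-5/3; μ^(3)=-4

((3, 0, 0); (1, 1, 1); (0, 0, 1))


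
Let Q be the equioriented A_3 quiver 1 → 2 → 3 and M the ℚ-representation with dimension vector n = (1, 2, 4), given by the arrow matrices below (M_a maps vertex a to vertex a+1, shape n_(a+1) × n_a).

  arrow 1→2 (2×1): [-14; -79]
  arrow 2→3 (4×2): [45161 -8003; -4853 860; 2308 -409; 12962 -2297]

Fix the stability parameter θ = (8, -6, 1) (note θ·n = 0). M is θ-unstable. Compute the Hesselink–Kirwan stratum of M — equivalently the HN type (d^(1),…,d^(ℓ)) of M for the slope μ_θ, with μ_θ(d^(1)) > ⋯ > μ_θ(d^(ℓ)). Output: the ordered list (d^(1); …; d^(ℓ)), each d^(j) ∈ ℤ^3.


Interval decomposition of M: I[1,3], I[2,3], I[3,3]^2.
HN type (ℓ=2): μ^(1)=1; μ^(2)=-6

((1, 1, 4); (0, 1, 0))
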